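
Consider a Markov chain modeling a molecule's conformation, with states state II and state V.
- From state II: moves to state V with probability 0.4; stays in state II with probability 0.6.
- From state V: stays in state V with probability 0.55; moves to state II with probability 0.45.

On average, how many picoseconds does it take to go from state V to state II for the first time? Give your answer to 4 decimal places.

2.2222

Let t(s) be the expected number of picoseconds to first reach state II from state s, with t(state II) = 0. Conditioning on the first picosecond:
t(state V) = 1 + 0.55·t(state V)
Solving: t(state V) = 2.2222.
Expected picoseconds from state V to state II: 2.2222.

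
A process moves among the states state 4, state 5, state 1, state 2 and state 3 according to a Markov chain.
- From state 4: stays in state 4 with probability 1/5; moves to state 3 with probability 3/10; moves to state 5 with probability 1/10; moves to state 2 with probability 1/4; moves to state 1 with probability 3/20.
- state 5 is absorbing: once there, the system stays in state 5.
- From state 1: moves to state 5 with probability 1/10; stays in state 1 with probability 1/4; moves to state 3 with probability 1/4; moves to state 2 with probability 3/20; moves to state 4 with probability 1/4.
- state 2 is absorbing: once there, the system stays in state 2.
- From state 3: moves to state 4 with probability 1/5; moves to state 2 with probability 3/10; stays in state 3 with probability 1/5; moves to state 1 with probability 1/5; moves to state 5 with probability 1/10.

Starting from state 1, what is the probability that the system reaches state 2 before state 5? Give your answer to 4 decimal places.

0.6774

Let h(s) be the probability of absorption at state 2 starting from transient state s. Then h(state 2) = 1 and h(state 5) = 0. By first-step analysis:
h(state 4) = 0.2·h(state 4) + 0.1·0 + 0.15·h(state 1) + 0.25·1 + 0.3·h(state 3)
h(state 1) = 0.25·h(state 4) + 0.1·0 + 0.25·h(state 1) + 0.15·1 + 0.25·h(state 3)
h(state 3) = 0.2·h(state 4) + 0.1·0 + 0.2·h(state 1) + 0.3·1 + 0.2·h(state 3)
Solving: h(state 4) = 0.7102, h(state 1) = 0.6774, h(state 3) = 0.7219.
Starting from state 1, the probability is 0.6774.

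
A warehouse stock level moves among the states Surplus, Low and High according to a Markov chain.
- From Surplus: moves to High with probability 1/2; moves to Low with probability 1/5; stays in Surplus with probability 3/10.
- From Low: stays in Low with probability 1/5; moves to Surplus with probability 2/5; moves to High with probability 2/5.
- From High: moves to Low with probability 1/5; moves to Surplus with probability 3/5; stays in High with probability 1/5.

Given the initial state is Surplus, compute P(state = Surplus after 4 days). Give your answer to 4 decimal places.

0.4343

Propagate the distribution vector 4 days from Surplus.
After 0 days: (1.0000, 0.0000, 0.0000)
After 1 day: (0.3000, 0.2000, 0.5000)
After 2 days: (0.4700, 0.2000, 0.3300)
After 3 days: (0.4190, 0.2000, 0.3810)
After 4 days: (0.4343, 0.2000, 0.3657)
P(in Surplus after 4 days) = 0.4343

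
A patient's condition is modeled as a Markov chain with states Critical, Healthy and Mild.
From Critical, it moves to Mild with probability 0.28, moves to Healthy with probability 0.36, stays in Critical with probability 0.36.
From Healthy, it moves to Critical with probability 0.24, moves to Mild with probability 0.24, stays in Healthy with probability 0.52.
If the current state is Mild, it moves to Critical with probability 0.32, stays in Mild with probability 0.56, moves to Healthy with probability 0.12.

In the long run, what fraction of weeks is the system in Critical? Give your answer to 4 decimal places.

0.3065

Let the stationary distribution be π with π = πP and π_1 + π_2 + π_3 = 1.
π_1 = 0.36·π_1 + 0.24·π_2 + 0.32·π_3
π_2 = 0.36·π_1 + 0.52·π_2 + 0.12·π_3
Solving with the normalization constraint gives π = (0.3065, 0.3226, 0.3710).
So the stationary probability of Critical is 0.3065.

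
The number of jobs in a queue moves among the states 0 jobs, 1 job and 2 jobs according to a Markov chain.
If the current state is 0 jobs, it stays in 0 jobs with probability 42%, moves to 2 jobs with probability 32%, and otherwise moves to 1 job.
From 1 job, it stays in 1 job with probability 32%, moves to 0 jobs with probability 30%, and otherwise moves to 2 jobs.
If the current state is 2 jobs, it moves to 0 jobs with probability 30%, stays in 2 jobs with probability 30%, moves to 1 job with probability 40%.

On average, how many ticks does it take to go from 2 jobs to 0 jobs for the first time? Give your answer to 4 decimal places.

3.3333

Let t(s) be the expected number of ticks to first reach 0 jobs from state s, with t(0 jobs) = 0. Conditioning on the first tick:
t(1 job) = 1 + 0.32·t(1 job) + 0.38·t(2 jobs)
t(2 jobs) = 1 + 0.4·t(1 job) + 0.3·t(2 jobs)
Solving: t(1 job) = 3.3333, t(2 jobs) = 3.3333.
Expected ticks from 2 jobs to 0 jobs: 3.3333.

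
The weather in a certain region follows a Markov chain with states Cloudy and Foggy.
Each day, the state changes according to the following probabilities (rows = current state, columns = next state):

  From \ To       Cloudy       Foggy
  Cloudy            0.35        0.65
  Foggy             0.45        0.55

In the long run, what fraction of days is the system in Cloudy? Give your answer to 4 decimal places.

0.4091

Let the stationary distribution be π with π = πP and π_1 + π_2 = 1.
π_1 = 0.35·π_1 + 0.45·π_2
Solving with the normalization constraint gives π = (0.4091, 0.5909).
So the stationary probability of Cloudy is 0.4091.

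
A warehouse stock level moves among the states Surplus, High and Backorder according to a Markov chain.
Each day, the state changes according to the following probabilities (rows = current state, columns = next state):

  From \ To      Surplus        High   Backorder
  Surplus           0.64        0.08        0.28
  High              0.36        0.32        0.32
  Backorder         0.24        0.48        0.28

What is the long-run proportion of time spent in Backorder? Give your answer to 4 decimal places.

0.2903

Let the stationary distribution be π with π = πP and π_1 + π_2 + π_3 = 1.
π_1 = 0.64·π_1 + 0.36·π_2 + 0.24·π_3
π_2 = 0.08·π_1 + 0.32·π_2 + 0.48·π_3
Solving with the normalization constraint gives π = (0.4516, 0.2581, 0.2903).
So the stationary probability of Backorder is 0.2903.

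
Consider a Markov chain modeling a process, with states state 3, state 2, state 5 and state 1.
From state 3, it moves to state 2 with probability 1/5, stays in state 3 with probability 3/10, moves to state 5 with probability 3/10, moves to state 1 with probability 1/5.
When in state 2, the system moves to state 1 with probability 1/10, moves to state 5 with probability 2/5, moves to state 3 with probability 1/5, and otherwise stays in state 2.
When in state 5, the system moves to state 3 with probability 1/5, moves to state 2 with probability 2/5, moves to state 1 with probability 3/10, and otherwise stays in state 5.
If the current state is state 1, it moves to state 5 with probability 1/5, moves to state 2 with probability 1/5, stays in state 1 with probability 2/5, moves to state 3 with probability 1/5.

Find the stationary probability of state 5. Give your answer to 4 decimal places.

Let the stationary distribution be π with π = πP and π_1 + π_2 + π_3 + π_4 = 1.
π_1 = 0.3·π_1 + 0.2·π_2 + 0.2·π_3 + 0.2·π_4
π_2 = 0.2·π_1 + 0.3·π_2 + 0.4·π_3 + 0.2·π_4
π_3 = 0.3·π_1 + 0.4·π_2 + 0.1·π_3 + 0.2·π_4
Solving with the normalization constraint gives π = (0.2222, 0.2784, 0.2526, 0.2468).
So the stationary probability of state 5 is 0.2526.

0.2526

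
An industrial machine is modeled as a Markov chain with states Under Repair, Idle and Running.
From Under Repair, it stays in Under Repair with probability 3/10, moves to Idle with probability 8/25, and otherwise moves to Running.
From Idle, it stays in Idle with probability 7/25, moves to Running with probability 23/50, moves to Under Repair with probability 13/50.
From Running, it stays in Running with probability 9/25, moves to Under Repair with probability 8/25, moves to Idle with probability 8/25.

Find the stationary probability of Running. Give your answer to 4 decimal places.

Let the stationary distribution be π with π = πP and π_1 + π_2 + π_3 = 1.
π_1 = 0.3·π_1 + 0.26·π_2 + 0.32·π_3
π_2 = 0.32·π_1 + 0.28·π_2 + 0.32·π_3
Solving with the normalization constraint gives π = (0.2956, 0.3077, 0.3967).
So the stationary probability of Running is 0.3967.

0.3967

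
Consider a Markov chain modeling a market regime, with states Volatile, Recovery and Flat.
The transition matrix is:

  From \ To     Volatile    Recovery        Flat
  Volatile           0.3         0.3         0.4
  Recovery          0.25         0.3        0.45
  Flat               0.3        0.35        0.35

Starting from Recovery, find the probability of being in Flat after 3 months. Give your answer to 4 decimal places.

0.3965

Propagate the distribution vector 3 months from Recovery.
After 0 months: (0.0000, 1.0000, 0.0000)
After 1 month: (0.2500, 0.3000, 0.4500)
After 2 months: (0.2850, 0.3225, 0.3925)
After 3 months: (0.2839, 0.3196, 0.3965)
P(in Flat after 3 months) = 0.3965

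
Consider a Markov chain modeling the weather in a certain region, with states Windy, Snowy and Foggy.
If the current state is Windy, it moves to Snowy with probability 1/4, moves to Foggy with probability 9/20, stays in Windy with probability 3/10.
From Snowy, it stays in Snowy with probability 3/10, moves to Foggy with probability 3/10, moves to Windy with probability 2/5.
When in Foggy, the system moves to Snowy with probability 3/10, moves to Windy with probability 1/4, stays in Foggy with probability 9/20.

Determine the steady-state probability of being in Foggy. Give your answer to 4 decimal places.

Let the stationary distribution be π with π = πP and π_1 + π_2 + π_3 = 1.
π_1 = 0.3·π_1 + 0.4·π_2 + 0.25·π_3
π_2 = 0.25·π_1 + 0.3·π_2 + 0.3·π_3
Solving with the normalization constraint gives π = (0.3081, 0.2846, 0.4073).
So the stationary probability of Foggy is 0.4073.

0.4073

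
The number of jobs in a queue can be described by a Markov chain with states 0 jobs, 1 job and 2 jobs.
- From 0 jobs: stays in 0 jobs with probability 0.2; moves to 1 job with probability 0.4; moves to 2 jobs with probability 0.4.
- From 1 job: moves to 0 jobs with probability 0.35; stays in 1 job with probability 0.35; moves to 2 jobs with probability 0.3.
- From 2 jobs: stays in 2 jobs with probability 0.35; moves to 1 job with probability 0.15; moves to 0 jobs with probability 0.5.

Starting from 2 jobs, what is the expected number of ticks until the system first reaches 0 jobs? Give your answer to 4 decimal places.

Let t(s) be the expected number of ticks to first reach 0 jobs from state s, with t(0 jobs) = 0. Conditioning on the first tick:
t(1 job) = 1 + 0.35·t(1 job) + 0.3·t(2 jobs)
t(2 jobs) = 1 + 0.15·t(1 job) + 0.35·t(2 jobs)
Solving: t(1 job) = 2.5166, t(2 jobs) = 2.1192.
Expected ticks from 2 jobs to 0 jobs: 2.1192.

2.1192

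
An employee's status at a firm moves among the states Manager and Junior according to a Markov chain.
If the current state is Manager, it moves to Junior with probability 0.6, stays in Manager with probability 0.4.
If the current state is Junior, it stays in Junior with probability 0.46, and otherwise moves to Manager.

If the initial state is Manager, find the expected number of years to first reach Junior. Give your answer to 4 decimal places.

Let t(s) be the expected number of years to first reach Junior from state s, with t(Junior) = 0. Conditioning on the first year:
t(Manager) = 1 + 0.4·t(Manager)
Solving: t(Manager) = 1.6667.
Expected years from Manager to Junior: 1.6667.

1.6667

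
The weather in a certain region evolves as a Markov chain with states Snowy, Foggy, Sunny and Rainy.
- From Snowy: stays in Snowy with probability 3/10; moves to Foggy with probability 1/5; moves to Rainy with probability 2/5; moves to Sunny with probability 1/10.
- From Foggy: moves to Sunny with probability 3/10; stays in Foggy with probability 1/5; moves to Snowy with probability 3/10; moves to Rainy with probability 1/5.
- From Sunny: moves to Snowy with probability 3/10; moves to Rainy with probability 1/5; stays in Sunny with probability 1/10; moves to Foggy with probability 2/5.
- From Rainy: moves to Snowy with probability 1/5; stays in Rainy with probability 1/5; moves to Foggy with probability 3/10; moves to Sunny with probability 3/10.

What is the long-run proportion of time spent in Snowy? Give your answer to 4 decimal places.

Let the stationary distribution be π with π = πP and π_1 + π_2 + π_3 + π_4 = 1.
π_1 = 0.3·π_1 + 0.3·π_2 + 0.3·π_3 + 0.2·π_4
π_2 = 0.2·π_1 + 0.2·π_2 + 0.4·π_3 + 0.3·π_4
π_3 = 0.1·π_1 + 0.3·π_2 + 0.1·π_3 + 0.3·π_4
Solving with the normalization constraint gives π = (0.2745, 0.2663, 0.2042, 0.2549).
So the stationary probability of Snowy is 0.2745.

0.2745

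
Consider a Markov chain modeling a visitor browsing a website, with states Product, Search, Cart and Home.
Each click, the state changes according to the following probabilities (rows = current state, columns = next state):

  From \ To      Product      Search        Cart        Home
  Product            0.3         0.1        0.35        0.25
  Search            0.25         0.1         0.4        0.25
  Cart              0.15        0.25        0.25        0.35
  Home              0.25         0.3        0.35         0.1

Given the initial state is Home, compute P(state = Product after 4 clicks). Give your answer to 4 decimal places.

Propagate the distribution vector 4 clicks from Home.
After 0 clicks: (0.0000, 0.0000, 0.0000, 1.0000)
After 1 click: (0.2500, 0.3000, 0.3500, 0.1000)
After 2 clicks: (0.2275, 0.1725, 0.3300, 0.2700)
After 3 clicks: (0.2284, 0.2035, 0.3256, 0.2425)
After 4 clicks: (0.2289, 0.1973, 0.3276, 0.2462)
P(in Product after 4 clicks) = 0.2289

0.2289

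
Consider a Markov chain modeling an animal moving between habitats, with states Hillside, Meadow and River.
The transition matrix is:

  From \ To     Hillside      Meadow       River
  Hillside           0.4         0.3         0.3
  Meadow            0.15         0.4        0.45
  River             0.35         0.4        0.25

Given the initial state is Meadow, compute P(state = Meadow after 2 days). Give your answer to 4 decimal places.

0.3850

Sum over the intermediate state after 1 day:
P = P(Meadow→Hillside)·P(Hillside→Meadow) + P(Meadow→Meadow)·P(Meadow→Meadow) + P(Meadow→River)·P(River→Meadow)
  = 0.15×0.3 + 0.4×0.4 + 0.45×0.4
  = 0.0450 + 0.1600 + 0.1800 = 0.3850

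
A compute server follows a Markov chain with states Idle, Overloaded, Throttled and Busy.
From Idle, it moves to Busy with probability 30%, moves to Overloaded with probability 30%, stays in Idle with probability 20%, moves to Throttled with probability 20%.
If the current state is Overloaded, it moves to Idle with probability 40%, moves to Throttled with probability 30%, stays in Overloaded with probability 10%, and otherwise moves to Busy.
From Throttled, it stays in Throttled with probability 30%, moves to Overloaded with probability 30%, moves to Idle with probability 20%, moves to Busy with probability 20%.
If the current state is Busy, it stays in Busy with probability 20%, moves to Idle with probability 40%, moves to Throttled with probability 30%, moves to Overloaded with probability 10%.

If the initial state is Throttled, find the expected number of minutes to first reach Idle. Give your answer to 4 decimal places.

Let t(s) be the expected number of minutes to first reach Idle from state s, with t(Idle) = 0. Conditioning on the first minute:
t(Overloaded) = 1 + 0.1·t(Overloaded) + 0.3·t(Throttled) + 0.2·t(Busy)
t(Throttled) = 1 + 0.3·t(Overloaded) + 0.3·t(Throttled) + 0.2·t(Busy)
t(Busy) = 1 + 0.1·t(Overloaded) + 0.3·t(Throttled) + 0.2·t(Busy)
Solving: t(Overloaded) = 2.9412, t(Throttled) = 3.5294, t(Busy) = 2.9412.
Expected minutes from Throttled to Idle: 3.5294.

3.5294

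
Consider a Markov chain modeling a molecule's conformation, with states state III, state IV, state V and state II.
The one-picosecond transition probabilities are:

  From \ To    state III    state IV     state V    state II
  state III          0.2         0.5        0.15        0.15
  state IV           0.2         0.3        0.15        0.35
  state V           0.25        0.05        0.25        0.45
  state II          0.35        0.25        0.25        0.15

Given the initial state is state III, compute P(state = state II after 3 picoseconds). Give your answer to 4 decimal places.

0.2630

Propagate the distribution vector 3 picoseconds from state III.
After 0 picoseconds: (1.0000, 0.0000, 0.0000, 0.0000)
After 1 picosecond: (0.2000, 0.5000, 0.1500, 0.1500)
After 2 picoseconds: (0.2300, 0.2950, 0.1800, 0.2950)
After 3 picoseconds: (0.2533, 0.2863, 0.1975, 0.2630)
P(in state II after 3 picoseconds) = 0.2630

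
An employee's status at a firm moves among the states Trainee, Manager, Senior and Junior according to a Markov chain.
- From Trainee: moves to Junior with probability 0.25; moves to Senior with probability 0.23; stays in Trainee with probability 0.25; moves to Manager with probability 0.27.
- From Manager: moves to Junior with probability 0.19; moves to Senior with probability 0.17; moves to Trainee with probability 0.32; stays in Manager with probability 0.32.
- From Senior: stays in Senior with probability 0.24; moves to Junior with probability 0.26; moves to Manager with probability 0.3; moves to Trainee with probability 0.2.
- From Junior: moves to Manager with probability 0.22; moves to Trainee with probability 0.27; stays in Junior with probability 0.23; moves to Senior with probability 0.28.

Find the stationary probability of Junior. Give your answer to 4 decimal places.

0.2309

Let the stationary distribution be π with π = πP and π_1 + π_2 + π_3 + π_4 = 1.
π_1 = 0.25·π_1 + 0.32·π_2 + 0.2·π_3 + 0.27·π_4
π_2 = 0.27·π_1 + 0.32·π_2 + 0.3·π_3 + 0.22·π_4
π_3 = 0.23·π_1 + 0.17·π_2 + 0.24·π_3 + 0.28·π_4
Solving with the normalization constraint gives π = (0.2628, 0.2792, 0.2271, 0.2309).
So the stationary probability of Junior is 0.2309.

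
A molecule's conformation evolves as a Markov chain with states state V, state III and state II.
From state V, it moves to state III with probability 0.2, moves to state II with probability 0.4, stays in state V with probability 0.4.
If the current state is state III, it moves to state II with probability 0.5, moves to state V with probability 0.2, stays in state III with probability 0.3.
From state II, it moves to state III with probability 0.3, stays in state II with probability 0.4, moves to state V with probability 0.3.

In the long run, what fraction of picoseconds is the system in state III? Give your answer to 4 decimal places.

0.2697

Let the stationary distribution be π with π = πP and π_1 + π_2 + π_3 = 1.
π_1 = 0.4·π_1 + 0.2·π_2 + 0.3·π_3
π_2 = 0.2·π_1 + 0.3·π_2 + 0.3·π_3
Solving with the normalization constraint gives π = (0.3034, 0.2697, 0.4270).
So the stationary probability of state III is 0.2697.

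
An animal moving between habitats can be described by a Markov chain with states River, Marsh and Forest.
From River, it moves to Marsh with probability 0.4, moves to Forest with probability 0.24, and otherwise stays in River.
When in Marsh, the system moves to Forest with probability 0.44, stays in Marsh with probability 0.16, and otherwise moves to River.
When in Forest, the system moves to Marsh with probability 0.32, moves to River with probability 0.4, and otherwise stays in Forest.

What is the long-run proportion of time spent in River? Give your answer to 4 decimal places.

0.3846

Let the stationary distribution be π with π = πP and π_1 + π_2 + π_3 = 1.
π_1 = 0.36·π_1 + 0.4·π_2 + 0.4·π_3
π_2 = 0.4·π_1 + 0.16·π_2 + 0.32·π_3
Solving with the normalization constraint gives π = (0.3846, 0.3024, 0.3130).
So the stationary probability of River is 0.3846.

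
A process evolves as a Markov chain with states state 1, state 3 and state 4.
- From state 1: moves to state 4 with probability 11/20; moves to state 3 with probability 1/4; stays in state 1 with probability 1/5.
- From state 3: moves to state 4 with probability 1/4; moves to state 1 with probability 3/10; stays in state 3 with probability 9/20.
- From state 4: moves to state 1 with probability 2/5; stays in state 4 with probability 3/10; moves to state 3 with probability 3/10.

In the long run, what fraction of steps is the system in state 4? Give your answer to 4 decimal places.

Let the stationary distribution be π with π = πP and π_1 + π_2 + π_3 = 1.
π_1 = 0.2·π_1 + 0.3·π_2 + 0.4·π_3
π_2 = 0.25·π_1 + 0.45·π_2 + 0.3·π_3
Solving with the normalization constraint gives π = (0.3054, 0.3350, 0.3596).
So the stationary probability of state 4 is 0.3596.

0.3596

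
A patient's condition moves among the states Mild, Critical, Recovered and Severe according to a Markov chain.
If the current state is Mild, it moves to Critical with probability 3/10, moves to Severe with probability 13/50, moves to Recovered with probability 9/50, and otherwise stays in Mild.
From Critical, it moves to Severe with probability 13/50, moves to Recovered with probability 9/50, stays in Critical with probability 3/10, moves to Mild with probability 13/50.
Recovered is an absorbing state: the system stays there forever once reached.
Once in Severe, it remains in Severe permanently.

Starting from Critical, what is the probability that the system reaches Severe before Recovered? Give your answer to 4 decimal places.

0.5909

Let h(s) be the probability of absorption at Severe starting from transient state s. Then h(Severe) = 1 and h(Recovered) = 0. By first-step analysis:
h(Mild) = 0.26·h(Mild) + 0.3·h(Critical) + 0.18·0 + 0.26·1
h(Critical) = 0.26·h(Mild) + 0.3·h(Critical) + 0.18·0 + 0.26·1
Solving: h(Mild) = 0.5909, h(Critical) = 0.5909.
Starting from Critical, the probability is 0.5909.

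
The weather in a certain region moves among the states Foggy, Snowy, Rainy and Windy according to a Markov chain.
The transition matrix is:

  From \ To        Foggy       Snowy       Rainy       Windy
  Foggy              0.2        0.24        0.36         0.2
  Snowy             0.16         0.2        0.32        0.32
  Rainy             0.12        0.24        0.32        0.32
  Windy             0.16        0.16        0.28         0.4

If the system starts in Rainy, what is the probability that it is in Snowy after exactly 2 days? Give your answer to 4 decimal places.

Propagate the distribution vector 2 days from Rainy.
After 0 days: (0.0000, 0.0000, 1.0000, 0.0000)
After 1 day: (0.1200, 0.2400, 0.3200, 0.3200)
After 2 days: (0.1520, 0.2048, 0.3120, 0.3312)
P(in Snowy after 2 days) = 0.2048

0.2048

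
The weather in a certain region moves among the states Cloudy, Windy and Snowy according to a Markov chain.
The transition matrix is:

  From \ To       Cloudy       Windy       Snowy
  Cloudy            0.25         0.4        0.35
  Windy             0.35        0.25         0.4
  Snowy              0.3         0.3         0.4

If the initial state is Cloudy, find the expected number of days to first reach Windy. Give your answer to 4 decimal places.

Let t(s) be the expected number of days to first reach Windy from state s, with t(Windy) = 0. Conditioning on the first day:
t(Cloudy) = 1 + 0.25·t(Cloudy) + 0.35·t(Snowy)
t(Snowy) = 1 + 0.3·t(Cloudy) + 0.4·t(Snowy)
Solving: t(Cloudy) = 2.7536, t(Snowy) = 3.0435.
Expected days from Cloudy to Windy: 2.7536.

2.7536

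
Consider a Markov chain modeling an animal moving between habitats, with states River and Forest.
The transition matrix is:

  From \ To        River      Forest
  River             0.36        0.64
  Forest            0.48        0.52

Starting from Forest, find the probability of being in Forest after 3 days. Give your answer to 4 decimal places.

0.5707

Propagate the distribution vector 3 days from Forest.
After 0 days: (0.0000, 1.0000)
After 1 day: (0.4800, 0.5200)
After 2 days: (0.4224, 0.5776)
After 3 days: (0.4293, 0.5707)
P(in Forest after 3 days) = 0.5707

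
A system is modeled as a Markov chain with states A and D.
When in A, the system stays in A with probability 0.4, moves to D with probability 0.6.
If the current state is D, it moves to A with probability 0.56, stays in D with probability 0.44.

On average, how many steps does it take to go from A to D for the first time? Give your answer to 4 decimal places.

Let t(s) be the expected number of steps to first reach D from state s, with t(D) = 0. Conditioning on the first step:
t(A) = 1 + 0.4·t(A)
Solving: t(A) = 1.6667.
Expected steps from A to D: 1.6667.

1.6667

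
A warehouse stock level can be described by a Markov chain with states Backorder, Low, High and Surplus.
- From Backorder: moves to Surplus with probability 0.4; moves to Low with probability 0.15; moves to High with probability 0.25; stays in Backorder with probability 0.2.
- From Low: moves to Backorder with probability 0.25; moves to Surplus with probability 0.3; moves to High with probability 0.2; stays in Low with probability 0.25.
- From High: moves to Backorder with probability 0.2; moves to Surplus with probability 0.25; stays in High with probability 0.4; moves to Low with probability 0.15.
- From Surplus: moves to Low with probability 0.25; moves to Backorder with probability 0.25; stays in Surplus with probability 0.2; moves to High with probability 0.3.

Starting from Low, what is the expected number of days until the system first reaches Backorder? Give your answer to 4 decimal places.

4.2395

Let t(s) be the expected number of days to first reach Backorder from state s, with t(Backorder) = 0. Conditioning on the first day:
t(Low) = 1 + 0.25·t(Low) + 0.2·t(High) + 0.3·t(Surplus)
t(High) = 1 + 0.15·t(Low) + 0.4·t(High) + 0.25·t(Surplus)
t(Surplus) = 1 + 0.25·t(Low) + 0.3·t(High) + 0.2·t(Surplus)
Solving: t(Low) = 4.2395, t(High) = 4.5030, t(Surplus) = 4.2635.
Expected days from Low to Backorder: 4.2395.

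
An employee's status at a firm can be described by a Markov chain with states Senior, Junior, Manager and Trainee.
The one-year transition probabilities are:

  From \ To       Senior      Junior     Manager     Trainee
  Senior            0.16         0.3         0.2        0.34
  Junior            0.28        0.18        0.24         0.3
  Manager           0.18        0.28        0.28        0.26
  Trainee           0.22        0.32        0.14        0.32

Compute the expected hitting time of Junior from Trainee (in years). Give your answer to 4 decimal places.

Let t(s) be the expected number of years to first reach Junior from state s, with t(Junior) = 0. Conditioning on the first year:
t(Senior) = 1 + 0.16·t(Senior) + 0.2·t(Manager) + 0.34·t(Trainee)
t(Manager) = 1 + 0.18·t(Senior) + 0.28·t(Manager) + 0.26·t(Trainee)
t(Trainee) = 1 + 0.22·t(Senior) + 0.14·t(Manager) + 0.32·t(Trainee)
Solving: t(Senior) = 3.3066, t(Manager) = 3.3845, t(Trainee) = 3.2372.
Expected years from Trainee to Junior: 3.2372.

3.2372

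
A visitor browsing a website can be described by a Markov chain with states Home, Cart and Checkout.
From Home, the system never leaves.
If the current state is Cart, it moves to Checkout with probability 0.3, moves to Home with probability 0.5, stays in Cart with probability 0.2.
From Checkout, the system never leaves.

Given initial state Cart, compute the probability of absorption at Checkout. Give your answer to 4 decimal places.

0.3750

Let h(s) be the probability of absorption at Checkout starting from transient state s. Then h(Checkout) = 1 and h(Home) = 0. By first-step analysis:
h(Cart) = 0.5·0 + 0.2·h(Cart) + 0.3·1
Solving: h(Cart) = 0.3750.
Starting from Cart, the probability is 0.3750.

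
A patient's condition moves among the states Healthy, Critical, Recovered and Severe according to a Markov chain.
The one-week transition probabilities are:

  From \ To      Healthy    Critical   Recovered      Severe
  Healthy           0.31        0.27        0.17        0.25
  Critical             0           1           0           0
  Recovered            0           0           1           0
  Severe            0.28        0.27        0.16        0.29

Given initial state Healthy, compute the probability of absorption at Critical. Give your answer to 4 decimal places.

Let h(s) be the probability of absorption at Critical starting from transient state s. Then h(Critical) = 1 and h(Recovered) = 0. By first-step analysis:
h(Healthy) = 0.31·h(Healthy) + 0.27·1 + 0.17·0 + 0.25·h(Severe)
h(Severe) = 0.28·h(Healthy) + 0.27·1 + 0.16·0 + 0.29·h(Severe)
Solving: h(Healthy) = 0.6173, h(Severe) = 0.6237.
Starting from Healthy, the probability is 0.6173.

0.6173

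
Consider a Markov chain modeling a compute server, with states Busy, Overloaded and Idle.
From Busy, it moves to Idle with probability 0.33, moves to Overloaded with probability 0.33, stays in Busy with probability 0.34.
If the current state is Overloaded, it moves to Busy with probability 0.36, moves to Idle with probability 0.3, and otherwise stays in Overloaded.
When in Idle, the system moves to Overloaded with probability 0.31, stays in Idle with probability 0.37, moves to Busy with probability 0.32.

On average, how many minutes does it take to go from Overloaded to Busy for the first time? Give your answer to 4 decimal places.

Let t(s) be the expected number of minutes to first reach Busy from state s, with t(Busy) = 0. Conditioning on the first minute:
t(Overloaded) = 1 + 0.34·t(Overloaded) + 0.3·t(Idle)
t(Idle) = 1 + 0.31·t(Overloaded) + 0.37·t(Idle)
Solving: t(Overloaded) = 2.8810, t(Idle) = 3.0050.
Expected minutes from Overloaded to Busy: 2.8810.

2.8810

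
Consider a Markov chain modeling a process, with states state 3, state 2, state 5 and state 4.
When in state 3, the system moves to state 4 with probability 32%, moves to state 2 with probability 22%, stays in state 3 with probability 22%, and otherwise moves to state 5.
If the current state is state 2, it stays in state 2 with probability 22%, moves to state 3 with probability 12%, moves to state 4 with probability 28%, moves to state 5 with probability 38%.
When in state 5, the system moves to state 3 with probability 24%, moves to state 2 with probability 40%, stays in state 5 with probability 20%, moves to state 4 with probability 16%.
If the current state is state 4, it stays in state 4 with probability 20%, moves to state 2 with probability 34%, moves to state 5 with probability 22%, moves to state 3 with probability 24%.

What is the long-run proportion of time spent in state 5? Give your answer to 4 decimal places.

Let the stationary distribution be π with π = πP and π_1 + π_2 + π_3 + π_4 = 1.
π_1 = 0.22·π_1 + 0.12·π_2 + 0.24·π_3 + 0.24·π_4
π_2 = 0.22·π_1 + 0.22·π_2 + 0.4·π_3 + 0.34·π_4
π_3 = 0.24·π_1 + 0.38·π_2 + 0.2·π_3 + 0.22·π_4
Solving with the normalization constraint gives π = (0.2004, 0.2964, 0.2661, 0.2371).
So the stationary probability of state 5 is 0.2661.

0.2661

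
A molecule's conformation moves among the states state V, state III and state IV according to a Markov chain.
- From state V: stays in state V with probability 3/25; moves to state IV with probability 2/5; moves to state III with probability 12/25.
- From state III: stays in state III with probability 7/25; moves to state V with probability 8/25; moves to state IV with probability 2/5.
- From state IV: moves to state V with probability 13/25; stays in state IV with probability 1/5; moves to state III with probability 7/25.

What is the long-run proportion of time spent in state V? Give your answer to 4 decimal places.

0.3222

Let the stationary distribution be π with π = πP and π_1 + π_2 + π_3 = 1.
π_1 = 0.12·π_1 + 0.32·π_2 + 0.52·π_3
π_2 = 0.48·π_1 + 0.28·π_2 + 0.28·π_3
Solving with the normalization constraint gives π = (0.3222, 0.3444, 0.3333).
So the stationary probability of state V is 0.3222.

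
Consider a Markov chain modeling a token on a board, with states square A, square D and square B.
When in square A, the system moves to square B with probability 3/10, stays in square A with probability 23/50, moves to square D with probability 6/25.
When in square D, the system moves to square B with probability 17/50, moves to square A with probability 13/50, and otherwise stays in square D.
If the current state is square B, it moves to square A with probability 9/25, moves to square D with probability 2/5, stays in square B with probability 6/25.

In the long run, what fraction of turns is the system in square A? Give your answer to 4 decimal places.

0.3620

Let the stationary distribution be π with π = πP and π_1 + π_2 + π_3 = 1.
π_1 = 0.46·π_1 + 0.26·π_2 + 0.36·π_3
π_2 = 0.24·π_1 + 0.4·π_2 + 0.4·π_3
Solving with the normalization constraint gives π = (0.3620, 0.3421, 0.2959).
So the stationary probability of square A is 0.3620.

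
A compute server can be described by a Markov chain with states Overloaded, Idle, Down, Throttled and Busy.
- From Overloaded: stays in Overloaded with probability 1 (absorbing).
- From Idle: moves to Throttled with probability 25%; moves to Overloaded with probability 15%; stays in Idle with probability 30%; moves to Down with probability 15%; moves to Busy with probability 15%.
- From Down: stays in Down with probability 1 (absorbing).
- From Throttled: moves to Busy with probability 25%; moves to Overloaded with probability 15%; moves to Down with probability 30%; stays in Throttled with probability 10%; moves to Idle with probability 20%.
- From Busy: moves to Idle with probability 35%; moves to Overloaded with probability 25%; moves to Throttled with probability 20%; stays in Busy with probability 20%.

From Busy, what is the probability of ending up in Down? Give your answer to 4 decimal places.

Let h(s) be the probability of absorption at Down starting from transient state s. Then h(Down) = 1 and h(Overloaded) = 0. By first-step analysis:
h(Idle) = 0.15·0 + 0.3·h(Idle) + 0.15·1 + 0.25·h(Throttled) + 0.15·h(Busy)
h(Throttled) = 0.15·0 + 0.2·h(Idle) + 0.3·1 + 0.1·h(Throttled) + 0.25·h(Busy)
h(Busy) = 0.25·0 + 0.35·h(Idle) + 0.2·h(Throttled) + 0.2·h(Busy)
Solving: h(Idle) = 0.4790, h(Throttled) = 0.5351, h(Busy) = 0.3433.
Starting from Busy, the probability is 0.3433.

0.3433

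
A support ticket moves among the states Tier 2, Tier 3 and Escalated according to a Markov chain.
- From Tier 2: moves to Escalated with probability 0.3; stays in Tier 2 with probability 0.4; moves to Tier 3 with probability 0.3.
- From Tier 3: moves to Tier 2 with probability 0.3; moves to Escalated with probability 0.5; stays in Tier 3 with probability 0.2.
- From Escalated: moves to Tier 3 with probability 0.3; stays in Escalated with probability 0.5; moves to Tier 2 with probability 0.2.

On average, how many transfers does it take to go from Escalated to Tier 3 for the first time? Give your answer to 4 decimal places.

3.3333

Let t(s) be the expected number of transfers to first reach Tier 3 from state s, with t(Tier 3) = 0. Conditioning on the first transfer:
t(Tier 2) = 1 + 0.4·t(Tier 2) + 0.3·t(Escalated)
t(Escalated) = 1 + 0.2·t(Tier 2) + 0.5·t(Escalated)
Solving: t(Tier 2) = 3.3333, t(Escalated) = 3.3333.
Expected transfers from Escalated to Tier 3: 3.3333.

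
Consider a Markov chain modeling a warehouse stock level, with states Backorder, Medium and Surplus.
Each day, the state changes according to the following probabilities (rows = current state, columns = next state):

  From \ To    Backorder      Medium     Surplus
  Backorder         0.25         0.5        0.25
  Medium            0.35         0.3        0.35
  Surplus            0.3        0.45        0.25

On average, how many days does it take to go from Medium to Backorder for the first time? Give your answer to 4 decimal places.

Let t(s) be the expected number of days to first reach Backorder from state s, with t(Backorder) = 0. Conditioning on the first day:
t(Medium) = 1 + 0.3·t(Medium) + 0.35·t(Surplus)
t(Surplus) = 1 + 0.45·t(Medium) + 0.25·t(Surplus)
Solving: t(Medium) = 2.9932, t(Surplus) = 3.1293.
Expected days from Medium to Backorder: 2.9932.

2.9932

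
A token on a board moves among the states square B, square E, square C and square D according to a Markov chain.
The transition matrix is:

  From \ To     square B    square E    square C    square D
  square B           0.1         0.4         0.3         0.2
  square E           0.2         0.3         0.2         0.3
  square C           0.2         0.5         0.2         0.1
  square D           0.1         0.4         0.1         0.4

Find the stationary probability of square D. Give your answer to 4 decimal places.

0.2741

Let the stationary distribution be π with π = πP and π_1 + π_2 + π_3 + π_4 = 1.
π_1 = 0.1·π_1 + 0.2·π_2 + 0.2·π_3 + 0.1·π_4
π_2 = 0.4·π_1 + 0.3·π_2 + 0.5·π_3 + 0.4·π_4
π_3 = 0.3·π_1 + 0.2·π_2 + 0.2·π_3 + 0.1·π_4
Solving with the normalization constraint gives π = (0.1569, 0.3808, 0.1883, 0.2741).
So the stationary probability of square D is 0.2741.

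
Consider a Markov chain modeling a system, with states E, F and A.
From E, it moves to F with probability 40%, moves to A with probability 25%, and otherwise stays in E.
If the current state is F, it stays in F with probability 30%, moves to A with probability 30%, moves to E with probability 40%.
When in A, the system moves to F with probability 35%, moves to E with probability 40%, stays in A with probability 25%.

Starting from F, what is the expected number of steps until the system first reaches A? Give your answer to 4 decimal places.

Let t(s) be the expected number of steps to first reach A from state s, with t(A) = 0. Conditioning on the first step:
t(E) = 1 + 0.35·t(E) + 0.4·t(F)
t(F) = 1 + 0.4·t(E) + 0.3·t(F)
Solving: t(E) = 3.7288, t(F) = 3.5593.
Expected steps from F to A: 3.5593.

3.5593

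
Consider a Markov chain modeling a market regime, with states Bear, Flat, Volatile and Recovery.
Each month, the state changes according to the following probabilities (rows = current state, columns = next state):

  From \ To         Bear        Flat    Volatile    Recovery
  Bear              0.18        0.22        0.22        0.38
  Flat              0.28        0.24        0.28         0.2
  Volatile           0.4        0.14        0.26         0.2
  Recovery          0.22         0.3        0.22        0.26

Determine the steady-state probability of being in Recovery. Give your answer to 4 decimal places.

Let the stationary distribution be π with π = πP and π_1 + π_2 + π_3 + π_4 = 1.
π_1 = 0.18·π_1 + 0.28·π_2 + 0.4·π_3 + 0.22·π_4
π_2 = 0.22·π_1 + 0.24·π_2 + 0.14·π_3 + 0.3·π_4
π_3 = 0.22·π_1 + 0.28·π_2 + 0.26·π_3 + 0.22·π_4
Solving with the normalization constraint gives π = (0.2667, 0.2262, 0.2433, 0.2638).
So the stationary probability of Recovery is 0.2638.

0.2638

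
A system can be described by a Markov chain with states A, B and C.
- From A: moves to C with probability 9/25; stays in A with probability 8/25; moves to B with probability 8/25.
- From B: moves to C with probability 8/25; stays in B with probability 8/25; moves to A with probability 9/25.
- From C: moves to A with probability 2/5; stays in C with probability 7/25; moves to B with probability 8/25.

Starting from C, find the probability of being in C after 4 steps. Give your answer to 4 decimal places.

Propagate the distribution vector 4 steps from C.
After 0 steps: (0.0000, 0.0000, 1.0000)
After 1 step: (0.4000, 0.3200, 0.2800)
After 2 steps: (0.3552, 0.3200, 0.3248)
After 3 steps: (0.3588, 0.3200, 0.3212)
After 4 steps: (0.3585, 0.3200, 0.3215)
P(in C after 4 steps) = 0.3215

0.3215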